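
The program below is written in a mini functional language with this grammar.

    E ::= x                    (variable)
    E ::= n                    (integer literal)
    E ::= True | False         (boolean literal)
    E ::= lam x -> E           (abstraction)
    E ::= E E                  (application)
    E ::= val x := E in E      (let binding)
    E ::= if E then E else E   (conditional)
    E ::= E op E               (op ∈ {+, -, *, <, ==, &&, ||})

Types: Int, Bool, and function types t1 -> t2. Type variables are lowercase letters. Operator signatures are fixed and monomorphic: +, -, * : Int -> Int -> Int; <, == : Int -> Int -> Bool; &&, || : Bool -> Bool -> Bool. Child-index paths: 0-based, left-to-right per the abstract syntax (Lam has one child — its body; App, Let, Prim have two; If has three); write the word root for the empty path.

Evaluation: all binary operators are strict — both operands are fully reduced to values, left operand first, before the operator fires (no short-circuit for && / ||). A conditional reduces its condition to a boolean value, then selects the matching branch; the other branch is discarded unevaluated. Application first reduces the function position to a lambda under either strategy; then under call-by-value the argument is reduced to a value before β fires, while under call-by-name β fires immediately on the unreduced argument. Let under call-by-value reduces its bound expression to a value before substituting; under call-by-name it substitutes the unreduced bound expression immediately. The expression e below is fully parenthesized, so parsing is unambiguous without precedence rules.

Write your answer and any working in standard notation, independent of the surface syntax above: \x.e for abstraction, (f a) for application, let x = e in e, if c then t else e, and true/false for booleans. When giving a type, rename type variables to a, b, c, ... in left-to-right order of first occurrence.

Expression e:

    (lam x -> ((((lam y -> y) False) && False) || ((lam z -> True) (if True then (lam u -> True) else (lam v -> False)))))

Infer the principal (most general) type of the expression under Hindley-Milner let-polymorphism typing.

Answer: a -> Bool

Trace:
y : b
\y._ : b -> b
  unify b -> b ~ Bool -> c
  unify b ~ Bool
  unify Bool ~ c
_ _ : Bool
  unify Bool ~ Bool
  unify Bool ~ Bool
  unify Bool ~ Bool
\z._ : d -> Bool
  unify Bool ~ Bool
\u._ : e -> Bool
\v._ : f -> Bool
  unify e -> Bool ~ f -> Bool
  unify e ~ f
  unify Bool ~ Bool
  unify d -> Bool ~ (f -> Bool) -> g
  unify d ~ f -> Bool
  unify Bool ~ g
_ _ : Bool
  unify Bool ~ Bool
\x._ : a -> Bool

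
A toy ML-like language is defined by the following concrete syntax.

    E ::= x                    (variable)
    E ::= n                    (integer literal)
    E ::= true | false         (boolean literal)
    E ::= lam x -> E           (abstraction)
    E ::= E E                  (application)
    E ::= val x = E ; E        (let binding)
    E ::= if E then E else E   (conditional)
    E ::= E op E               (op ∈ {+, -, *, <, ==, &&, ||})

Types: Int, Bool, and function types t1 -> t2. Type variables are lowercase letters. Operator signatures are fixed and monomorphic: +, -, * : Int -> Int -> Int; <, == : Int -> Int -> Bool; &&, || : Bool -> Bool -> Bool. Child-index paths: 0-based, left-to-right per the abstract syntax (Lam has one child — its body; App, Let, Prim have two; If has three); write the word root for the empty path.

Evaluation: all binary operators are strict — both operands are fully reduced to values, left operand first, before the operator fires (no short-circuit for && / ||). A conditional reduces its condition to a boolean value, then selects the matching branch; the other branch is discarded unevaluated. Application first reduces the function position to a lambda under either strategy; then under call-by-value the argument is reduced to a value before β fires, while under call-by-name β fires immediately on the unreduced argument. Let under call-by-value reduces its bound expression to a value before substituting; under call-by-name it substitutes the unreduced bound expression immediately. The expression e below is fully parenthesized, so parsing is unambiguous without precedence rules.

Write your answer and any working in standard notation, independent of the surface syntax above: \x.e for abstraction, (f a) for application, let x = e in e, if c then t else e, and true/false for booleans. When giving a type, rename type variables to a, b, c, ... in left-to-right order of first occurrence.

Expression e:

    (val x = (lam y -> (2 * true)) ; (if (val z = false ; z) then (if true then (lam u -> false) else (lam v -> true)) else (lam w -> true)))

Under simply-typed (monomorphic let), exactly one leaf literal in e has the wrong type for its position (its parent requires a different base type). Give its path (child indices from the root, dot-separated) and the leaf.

Answer: 0.0.1 : true

Trace:
  unify Int ~ Int
  unify Bool ~ Int
  FAIL: mismatch Bool ~ Int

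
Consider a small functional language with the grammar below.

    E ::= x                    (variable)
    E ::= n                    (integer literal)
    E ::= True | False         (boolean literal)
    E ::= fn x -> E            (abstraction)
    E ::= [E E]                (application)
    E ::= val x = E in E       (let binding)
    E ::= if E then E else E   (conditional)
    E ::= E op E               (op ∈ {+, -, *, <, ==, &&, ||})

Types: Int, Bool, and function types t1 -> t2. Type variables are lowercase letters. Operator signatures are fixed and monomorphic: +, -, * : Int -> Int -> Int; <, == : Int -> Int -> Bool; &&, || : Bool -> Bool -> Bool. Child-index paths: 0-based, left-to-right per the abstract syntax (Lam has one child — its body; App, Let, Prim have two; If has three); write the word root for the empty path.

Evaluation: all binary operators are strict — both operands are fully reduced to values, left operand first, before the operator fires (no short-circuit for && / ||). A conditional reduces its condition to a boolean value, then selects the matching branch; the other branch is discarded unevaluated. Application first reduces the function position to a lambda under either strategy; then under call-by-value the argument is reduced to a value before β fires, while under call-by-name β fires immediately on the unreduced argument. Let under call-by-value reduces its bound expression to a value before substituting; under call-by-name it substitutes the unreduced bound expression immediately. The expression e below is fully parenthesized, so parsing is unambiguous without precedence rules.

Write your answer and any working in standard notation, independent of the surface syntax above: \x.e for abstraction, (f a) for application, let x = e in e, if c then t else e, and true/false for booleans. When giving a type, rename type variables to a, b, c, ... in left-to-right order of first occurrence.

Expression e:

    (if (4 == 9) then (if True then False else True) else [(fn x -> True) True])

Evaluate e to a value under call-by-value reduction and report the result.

Answer: true

Trace:
step 0: (if (4 == 9) then (if true then false else true) else ((\x.true) true))
step 1: [delta@0] (if false then (if true then false else true) else ((\x.true) true))
step 2: [if@root] ((\x.true) true)
step 3: [beta@root] true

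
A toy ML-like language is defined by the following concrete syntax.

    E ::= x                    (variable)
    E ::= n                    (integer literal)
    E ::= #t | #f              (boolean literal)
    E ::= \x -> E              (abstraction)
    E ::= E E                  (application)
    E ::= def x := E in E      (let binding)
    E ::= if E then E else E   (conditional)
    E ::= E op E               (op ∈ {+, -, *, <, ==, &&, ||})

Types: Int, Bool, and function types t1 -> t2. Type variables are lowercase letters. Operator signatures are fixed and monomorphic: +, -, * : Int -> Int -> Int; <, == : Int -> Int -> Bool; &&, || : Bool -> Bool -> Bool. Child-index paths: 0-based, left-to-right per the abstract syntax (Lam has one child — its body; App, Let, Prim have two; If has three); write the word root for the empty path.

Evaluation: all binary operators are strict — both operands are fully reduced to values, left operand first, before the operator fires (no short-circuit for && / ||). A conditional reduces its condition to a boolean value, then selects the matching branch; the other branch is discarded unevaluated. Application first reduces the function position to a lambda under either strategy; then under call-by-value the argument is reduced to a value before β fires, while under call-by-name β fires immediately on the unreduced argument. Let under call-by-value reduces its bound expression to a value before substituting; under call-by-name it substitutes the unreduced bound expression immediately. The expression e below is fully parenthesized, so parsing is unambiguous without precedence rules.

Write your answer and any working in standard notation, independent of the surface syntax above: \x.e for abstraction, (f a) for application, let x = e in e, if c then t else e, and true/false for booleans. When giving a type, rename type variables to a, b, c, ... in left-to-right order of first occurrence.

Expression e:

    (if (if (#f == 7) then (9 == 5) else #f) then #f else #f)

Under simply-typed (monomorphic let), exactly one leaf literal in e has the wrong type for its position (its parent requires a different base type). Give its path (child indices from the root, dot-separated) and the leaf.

Answer: 0.0.0 : false

Derivation:
  unify Bool ~ Int
  FAIL: mismatch Bool ~ Int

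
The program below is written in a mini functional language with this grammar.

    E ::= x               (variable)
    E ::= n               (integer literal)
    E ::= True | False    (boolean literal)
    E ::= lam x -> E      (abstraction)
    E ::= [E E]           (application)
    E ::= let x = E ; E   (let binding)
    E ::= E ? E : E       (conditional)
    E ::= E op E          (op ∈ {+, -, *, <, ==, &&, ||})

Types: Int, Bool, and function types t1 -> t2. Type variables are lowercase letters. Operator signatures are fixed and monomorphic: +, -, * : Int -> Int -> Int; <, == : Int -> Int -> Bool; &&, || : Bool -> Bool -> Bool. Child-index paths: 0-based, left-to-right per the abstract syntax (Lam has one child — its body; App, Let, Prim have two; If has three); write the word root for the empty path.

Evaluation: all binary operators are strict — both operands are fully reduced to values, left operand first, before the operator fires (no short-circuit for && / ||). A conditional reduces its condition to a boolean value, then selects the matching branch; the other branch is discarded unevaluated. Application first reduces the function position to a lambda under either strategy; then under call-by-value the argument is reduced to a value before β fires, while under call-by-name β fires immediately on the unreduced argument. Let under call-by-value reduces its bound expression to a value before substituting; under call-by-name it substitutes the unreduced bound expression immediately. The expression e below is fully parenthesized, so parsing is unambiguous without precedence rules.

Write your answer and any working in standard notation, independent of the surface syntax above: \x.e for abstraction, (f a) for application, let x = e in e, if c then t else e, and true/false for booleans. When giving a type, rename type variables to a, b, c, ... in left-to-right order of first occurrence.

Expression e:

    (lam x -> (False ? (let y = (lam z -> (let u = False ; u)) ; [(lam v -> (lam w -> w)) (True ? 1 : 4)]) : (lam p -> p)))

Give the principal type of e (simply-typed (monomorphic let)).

Trace:
  unify Bool ~ Bool
let u : Bool
u : Bool
\z._ : b -> Bool
let y : b -> Bool
w : d
\w._ : d -> d
\v._ : c -> d -> d
  unify Bool ~ Bool
  unify Int ~ Int
  unify c -> d -> d ~ Int -> e
  unify c ~ Int
  unify d -> d ~ e
_ _ : d -> d
p : f
\p._ : f -> f
  unify d -> d ~ f -> f
  unify d ~ f
  unify f ~ f
\x._ : a -> f -> f

Answer: a -> b -> b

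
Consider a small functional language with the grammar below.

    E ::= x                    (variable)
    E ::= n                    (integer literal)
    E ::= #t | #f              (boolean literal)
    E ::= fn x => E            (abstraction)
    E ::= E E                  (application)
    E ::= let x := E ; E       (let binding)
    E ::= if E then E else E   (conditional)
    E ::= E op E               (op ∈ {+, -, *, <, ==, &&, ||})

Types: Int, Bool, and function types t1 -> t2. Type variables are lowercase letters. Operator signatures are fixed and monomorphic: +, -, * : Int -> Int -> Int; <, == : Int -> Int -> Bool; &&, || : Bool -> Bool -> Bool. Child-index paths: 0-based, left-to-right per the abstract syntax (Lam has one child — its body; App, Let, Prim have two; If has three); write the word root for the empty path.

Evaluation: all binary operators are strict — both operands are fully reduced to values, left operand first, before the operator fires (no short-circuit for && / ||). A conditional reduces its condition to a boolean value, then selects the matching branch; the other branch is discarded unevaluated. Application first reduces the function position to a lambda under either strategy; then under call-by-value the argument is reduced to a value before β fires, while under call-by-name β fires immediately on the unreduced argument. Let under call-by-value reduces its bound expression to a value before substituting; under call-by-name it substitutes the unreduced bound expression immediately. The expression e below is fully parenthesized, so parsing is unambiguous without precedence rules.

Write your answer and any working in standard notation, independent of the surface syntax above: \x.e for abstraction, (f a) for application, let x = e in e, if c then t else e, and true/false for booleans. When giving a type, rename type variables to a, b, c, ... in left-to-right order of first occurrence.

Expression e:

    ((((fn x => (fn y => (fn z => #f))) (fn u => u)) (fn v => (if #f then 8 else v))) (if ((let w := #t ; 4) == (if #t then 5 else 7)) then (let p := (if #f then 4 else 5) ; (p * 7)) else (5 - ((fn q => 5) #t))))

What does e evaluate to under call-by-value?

Trace:
step 0: ((((\x.(\y.(\z.false))) (\u.u)) (\v.(if false then 8 else v))) (if ((let w = true in 4) == (if true then 5 else 7)) then (let p = (if false then 4 else 5) in (p * 7)) else (5 - ((\q.5) true))))
step 1: [beta@0.0] (((\y.(\z.false)) (\v.(if false then 8 else v))) (if ((let w = true in 4) == (if true then 5 else 7)) then (let p = (if false then 4 else 5) in (p * 7)) else (5 - ((\q.5) true))))
step 2: [beta@0] ((\z.false) (if ((let w = true in 4) == (if true then 5 else 7)) then (let p = (if false then 4 else 5) in (p * 7)) else (5 - ((\q.5) true))))
step 3: [let@1.0.0] ((\z.false) (if (4 == (if true then 5 else 7)) then (let p = (if false then 4 else 5) in (p * 7)) else (5 - ((\q.5) true))))
step 4: [if@1.0.1] ((\z.false) (if (4 == 5) then (let p = (if false then 4 else 5) in (p * 7)) else (5 - ((\q.5) true))))
step 5: [delta@1.0] ((\z.false) (if false then (let p = (if false then 4 else 5) in (p * 7)) else (5 - ((\q.5) true))))
step 6: [if@1] ((\z.false) (5 - ((\q.5) true)))
step 7: [beta@1.1] ((\z.false) (5 - 5))
step 8: [delta@1] ((\z.false) 0)
step 9: [beta@root] false

Answer: false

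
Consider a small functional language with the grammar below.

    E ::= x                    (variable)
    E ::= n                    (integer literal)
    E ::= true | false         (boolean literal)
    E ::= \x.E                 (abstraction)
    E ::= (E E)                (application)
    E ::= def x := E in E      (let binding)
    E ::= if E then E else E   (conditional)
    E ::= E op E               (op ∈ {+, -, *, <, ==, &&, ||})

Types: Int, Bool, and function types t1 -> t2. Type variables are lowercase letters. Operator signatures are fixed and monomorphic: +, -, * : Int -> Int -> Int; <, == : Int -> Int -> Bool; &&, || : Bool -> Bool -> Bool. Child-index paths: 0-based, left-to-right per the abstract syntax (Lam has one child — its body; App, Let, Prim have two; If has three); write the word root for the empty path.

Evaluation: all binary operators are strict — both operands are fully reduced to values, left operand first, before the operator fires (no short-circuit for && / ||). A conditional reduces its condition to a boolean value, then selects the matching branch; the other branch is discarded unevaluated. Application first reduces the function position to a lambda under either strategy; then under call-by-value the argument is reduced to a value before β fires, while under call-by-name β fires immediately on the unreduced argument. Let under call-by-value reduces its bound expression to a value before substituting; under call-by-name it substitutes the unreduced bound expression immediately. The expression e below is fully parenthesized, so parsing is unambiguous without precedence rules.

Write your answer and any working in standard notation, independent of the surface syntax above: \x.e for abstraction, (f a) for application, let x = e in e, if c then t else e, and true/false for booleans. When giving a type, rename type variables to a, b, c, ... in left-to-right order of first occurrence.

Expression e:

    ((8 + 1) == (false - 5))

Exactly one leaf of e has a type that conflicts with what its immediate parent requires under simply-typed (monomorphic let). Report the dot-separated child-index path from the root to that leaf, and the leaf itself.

Answer: 1.0 : false

Working:
  unify Int ~ Int
  unify Int ~ Int
  unify Int ~ Int
  unify Bool ~ Int
  FAIL: mismatch Bool ~ Int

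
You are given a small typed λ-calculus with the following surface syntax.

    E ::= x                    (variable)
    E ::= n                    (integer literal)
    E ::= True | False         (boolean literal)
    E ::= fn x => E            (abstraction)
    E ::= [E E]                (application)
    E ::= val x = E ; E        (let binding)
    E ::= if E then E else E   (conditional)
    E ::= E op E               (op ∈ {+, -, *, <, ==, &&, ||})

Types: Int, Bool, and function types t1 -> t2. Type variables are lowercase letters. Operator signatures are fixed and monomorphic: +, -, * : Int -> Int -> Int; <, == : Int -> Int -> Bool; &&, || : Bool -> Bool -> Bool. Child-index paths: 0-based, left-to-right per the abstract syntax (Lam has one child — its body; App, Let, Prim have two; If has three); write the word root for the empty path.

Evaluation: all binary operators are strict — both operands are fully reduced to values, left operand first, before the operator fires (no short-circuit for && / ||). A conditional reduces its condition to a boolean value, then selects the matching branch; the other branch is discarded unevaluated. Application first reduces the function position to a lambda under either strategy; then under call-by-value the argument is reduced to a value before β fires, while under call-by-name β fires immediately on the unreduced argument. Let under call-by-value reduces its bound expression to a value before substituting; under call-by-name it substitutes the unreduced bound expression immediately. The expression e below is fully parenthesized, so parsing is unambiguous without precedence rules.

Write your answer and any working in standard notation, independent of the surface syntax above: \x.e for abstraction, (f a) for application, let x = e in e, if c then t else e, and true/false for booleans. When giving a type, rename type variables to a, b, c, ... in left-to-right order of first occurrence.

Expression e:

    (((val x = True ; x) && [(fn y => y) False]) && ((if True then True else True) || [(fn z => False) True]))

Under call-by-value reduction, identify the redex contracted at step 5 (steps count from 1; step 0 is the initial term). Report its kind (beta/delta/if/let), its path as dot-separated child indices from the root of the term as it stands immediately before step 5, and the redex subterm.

Answer: beta at 1.1 : ((\z.false) true)

Trace:
step 0: (((let x = true in x) && ((\y.y) false)) && ((if true then true else true) || ((\z.false) true)))
step 1: [let@0.0] ((true && ((\y.y) false)) && ((if true then true else true) || ((\z.false) true)))
step 2: [beta@0.1] ((true && false) && ((if true then true else true) || ((\z.false) true)))
step 3: [delta@0] (false && ((if true then true else true) || ((\z.false) true)))
step 4: [if@1.0] (false && (true || ((\z.false) true)))
step 5: [beta@1.1] (false && (true || false))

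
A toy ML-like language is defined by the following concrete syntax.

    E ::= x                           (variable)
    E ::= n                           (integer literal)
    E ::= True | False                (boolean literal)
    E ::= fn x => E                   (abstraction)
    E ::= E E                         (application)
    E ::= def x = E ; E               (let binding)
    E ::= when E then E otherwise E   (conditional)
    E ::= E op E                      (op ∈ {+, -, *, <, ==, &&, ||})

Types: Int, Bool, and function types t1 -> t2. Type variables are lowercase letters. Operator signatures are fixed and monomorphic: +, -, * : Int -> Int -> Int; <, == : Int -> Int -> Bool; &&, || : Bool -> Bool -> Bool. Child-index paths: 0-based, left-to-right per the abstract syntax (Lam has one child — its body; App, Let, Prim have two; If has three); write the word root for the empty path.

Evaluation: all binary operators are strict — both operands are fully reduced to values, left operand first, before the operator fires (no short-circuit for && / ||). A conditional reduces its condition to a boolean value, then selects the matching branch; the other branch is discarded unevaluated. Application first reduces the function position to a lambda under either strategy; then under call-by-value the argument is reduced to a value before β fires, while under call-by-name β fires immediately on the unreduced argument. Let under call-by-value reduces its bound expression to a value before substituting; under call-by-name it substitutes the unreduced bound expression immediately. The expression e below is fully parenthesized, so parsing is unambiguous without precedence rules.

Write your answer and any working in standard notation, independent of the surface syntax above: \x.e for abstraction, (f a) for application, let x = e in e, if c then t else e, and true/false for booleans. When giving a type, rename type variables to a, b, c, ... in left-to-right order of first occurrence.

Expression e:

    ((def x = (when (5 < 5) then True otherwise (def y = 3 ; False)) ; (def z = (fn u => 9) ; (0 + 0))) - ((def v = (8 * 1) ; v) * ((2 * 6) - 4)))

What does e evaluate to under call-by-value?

Answer: -64

Trace:
step 0: ((let x = (if (5 < 5) then true else (let y = 3 in false)) in (let z = (\u.9) in (0 + 0))) - ((let v = (8 * 1) in v) * ((2 * 6) - 4)))
step 1: [delta@0.0.0] ((let x = (if false then true else (let y = 3 in false)) in (let z = (\u.9) in (0 + 0))) - ((let v = (8 * 1) in v) * ((2 * 6) - 4)))
step 2: [if@0.0] ((let x = (let y = 3 in false) in (let z = (\u.9) in (0 + 0))) - ((let v = (8 * 1) in v) * ((2 * 6) - 4)))
step 3: [let@0.0] ((let x = false in (let z = (\u.9) in (0 + 0))) - ((let v = (8 * 1) in v) * ((2 * 6) - 4)))
step 4: [let@0] ((let z = (\u.9) in (0 + 0)) - ((let v = (8 * 1) in v) * ((2 * 6) - 4)))
step 5: [let@0] ((0 + 0) - ((let v = (8 * 1) in v) * ((2 * 6) - 4)))
step 6: [delta@0] (0 - ((let v = (8 * 1) in v) * ((2 * 6) - 4)))
step 7: [delta@1.0.0] (0 - ((let v = 8 in v) * ((2 * 6) - 4)))
step 8: [let@1.0] (0 - (8 * ((2 * 6) - 4)))
step 9: [delta@1.1.0] (0 - (8 * (12 - 4)))
step 10: [delta@1.1] (0 - (8 * 8))
step 11: [delta@1] (0 - 64)
step 12: [delta@root] -64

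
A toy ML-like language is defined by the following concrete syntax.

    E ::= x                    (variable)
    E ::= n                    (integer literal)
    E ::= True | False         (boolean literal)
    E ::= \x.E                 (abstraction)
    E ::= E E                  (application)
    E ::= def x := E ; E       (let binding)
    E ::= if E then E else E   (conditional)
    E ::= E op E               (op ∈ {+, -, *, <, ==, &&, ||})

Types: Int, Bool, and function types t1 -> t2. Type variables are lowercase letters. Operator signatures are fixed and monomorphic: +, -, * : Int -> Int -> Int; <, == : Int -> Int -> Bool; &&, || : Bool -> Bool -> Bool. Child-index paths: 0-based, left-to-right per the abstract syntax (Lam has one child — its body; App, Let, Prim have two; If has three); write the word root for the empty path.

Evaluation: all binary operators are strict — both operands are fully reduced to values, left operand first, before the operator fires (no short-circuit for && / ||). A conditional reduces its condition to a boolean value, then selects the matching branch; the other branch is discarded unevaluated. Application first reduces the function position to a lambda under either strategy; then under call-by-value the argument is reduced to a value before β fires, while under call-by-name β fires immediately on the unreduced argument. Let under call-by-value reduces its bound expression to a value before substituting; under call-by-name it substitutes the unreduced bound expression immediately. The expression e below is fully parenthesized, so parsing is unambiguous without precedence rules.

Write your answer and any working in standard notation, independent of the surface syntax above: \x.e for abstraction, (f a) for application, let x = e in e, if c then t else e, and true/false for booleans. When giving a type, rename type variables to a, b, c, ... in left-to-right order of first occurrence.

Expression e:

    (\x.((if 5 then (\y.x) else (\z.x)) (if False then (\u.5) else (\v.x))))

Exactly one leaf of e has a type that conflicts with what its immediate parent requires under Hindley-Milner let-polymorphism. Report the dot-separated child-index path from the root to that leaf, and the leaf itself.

Trace:
  unify Int ~ Bool
  FAIL: mismatch Int ~ Bool

Answer: 0.0.0 : 5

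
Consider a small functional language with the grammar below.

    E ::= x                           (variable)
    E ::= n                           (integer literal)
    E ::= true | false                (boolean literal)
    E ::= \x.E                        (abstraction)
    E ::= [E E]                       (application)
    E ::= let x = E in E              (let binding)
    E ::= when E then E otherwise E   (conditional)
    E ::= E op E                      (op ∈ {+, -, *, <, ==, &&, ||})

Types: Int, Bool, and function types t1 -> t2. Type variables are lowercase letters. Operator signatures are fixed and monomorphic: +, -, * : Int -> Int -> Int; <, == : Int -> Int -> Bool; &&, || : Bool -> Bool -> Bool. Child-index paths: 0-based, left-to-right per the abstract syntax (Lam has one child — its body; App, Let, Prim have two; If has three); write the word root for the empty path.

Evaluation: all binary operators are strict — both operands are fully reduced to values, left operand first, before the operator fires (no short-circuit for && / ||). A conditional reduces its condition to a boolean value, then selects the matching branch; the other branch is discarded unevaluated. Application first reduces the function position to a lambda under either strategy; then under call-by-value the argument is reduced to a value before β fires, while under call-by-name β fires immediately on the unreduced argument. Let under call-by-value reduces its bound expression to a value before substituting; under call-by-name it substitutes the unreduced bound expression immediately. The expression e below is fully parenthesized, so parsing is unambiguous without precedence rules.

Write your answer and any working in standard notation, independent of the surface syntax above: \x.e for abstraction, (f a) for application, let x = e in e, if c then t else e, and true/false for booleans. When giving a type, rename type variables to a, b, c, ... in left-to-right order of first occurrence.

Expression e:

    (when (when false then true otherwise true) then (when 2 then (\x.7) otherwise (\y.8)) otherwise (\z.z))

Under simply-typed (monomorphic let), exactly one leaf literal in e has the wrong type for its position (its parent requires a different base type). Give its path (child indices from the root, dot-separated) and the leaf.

Answer: 1.0 : 2

Derivation:
  unify Bool ~ Bool
  unify Bool ~ Bool
  unify Bool ~ Bool
  unify Int ~ Bool
  FAIL: mismatch Int ~ Bool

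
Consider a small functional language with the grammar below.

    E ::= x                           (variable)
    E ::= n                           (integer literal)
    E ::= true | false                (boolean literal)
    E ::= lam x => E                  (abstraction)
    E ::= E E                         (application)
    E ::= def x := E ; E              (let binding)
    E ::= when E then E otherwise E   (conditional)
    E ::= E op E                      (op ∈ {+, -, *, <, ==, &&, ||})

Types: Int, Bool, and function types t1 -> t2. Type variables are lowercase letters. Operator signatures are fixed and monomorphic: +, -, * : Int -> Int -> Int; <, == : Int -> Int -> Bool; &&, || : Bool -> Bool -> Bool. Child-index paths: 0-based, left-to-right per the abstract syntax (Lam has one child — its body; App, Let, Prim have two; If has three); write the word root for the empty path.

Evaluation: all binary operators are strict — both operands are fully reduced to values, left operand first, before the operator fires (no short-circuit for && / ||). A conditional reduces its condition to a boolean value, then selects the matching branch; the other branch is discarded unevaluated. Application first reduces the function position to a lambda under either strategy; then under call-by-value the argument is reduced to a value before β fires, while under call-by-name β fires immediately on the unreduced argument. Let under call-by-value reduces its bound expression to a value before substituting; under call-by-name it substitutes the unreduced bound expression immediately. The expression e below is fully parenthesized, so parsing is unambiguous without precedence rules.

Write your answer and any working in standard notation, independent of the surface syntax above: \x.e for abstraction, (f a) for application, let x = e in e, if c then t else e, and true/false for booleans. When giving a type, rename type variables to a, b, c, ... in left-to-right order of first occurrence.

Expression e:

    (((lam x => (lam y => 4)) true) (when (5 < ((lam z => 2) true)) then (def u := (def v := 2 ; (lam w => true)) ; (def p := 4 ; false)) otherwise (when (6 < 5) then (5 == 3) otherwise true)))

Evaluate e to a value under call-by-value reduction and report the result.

Answer: 4

Working:
step 0: (((\x.(\y.4)) true) (if (5 < ((\z.2) true)) then (let u = (let v = 2 in (\w.true)) in (let p = 4 in false)) else (if (6 < 5) then (5 == 3) else true)))
step 1: [beta@0] ((\y.4) (if (5 < ((\z.2) true)) then (let u = (let v = 2 in (\w.true)) in (let p = 4 in false)) else (if (6 < 5) then (5 == 3) else true)))
step 2: [beta@1.0.1] ((\y.4) (if (5 < 2) then (let u = (let v = 2 in (\w.true)) in (let p = 4 in false)) else (if (6 < 5) then (5 == 3) else true)))
step 3: [delta@1.0] ((\y.4) (if false then (let u = (let v = 2 in (\w.true)) in (let p = 4 in false)) else (if (6 < 5) then (5 == 3) else true)))
step 4: [if@1] ((\y.4) (if (6 < 5) then (5 == 3) else true))
step 5: [delta@1.0] ((\y.4) (if false then (5 == 3) else true))
step 6: [if@1] ((\y.4) true)
step 7: [beta@root] 4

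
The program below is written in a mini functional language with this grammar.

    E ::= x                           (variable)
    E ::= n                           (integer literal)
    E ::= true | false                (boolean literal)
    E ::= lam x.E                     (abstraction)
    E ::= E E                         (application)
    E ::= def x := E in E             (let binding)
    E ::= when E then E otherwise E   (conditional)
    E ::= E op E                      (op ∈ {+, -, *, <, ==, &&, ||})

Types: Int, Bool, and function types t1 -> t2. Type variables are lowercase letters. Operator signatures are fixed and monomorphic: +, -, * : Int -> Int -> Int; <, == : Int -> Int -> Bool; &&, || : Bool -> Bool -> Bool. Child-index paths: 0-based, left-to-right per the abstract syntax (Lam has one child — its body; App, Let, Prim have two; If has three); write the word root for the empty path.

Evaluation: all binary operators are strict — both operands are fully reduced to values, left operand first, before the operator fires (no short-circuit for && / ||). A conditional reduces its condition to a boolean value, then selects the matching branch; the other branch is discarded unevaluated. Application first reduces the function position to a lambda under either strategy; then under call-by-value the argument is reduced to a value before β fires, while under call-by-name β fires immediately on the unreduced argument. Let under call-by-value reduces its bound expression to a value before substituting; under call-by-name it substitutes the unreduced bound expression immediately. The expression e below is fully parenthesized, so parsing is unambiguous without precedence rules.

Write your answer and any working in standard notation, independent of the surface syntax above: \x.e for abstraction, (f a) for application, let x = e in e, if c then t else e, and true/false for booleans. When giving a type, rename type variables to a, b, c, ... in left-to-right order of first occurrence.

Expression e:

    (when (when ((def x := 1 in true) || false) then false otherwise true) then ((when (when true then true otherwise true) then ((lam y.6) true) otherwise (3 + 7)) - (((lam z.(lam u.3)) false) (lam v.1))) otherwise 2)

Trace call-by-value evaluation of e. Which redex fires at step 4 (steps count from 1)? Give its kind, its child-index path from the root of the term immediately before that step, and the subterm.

Answer: if at root : (if false then ((if (if true then true else true) then ((\y.6) true) else (3 + 7)) - (((\z.(\u.3)) false) (\v.1))) else 2)

Trace:
step 0: (if (if ((let x = 1 in true) || false) then false else true) then ((if (if true then true else true) then ((\y.6) true) else (3 + 7)) - (((\z.(\u.3)) false) (\v.1))) else 2)
step 1: [let@0.0.0] (if (if (true || false) then false else true) then ((if (if true then true else true) then ((\y.6) true) else (3 + 7)) - (((\z.(\u.3)) false) (\v.1))) else 2)
step 2: [delta@0.0] (if (if true then false else true) then ((if (if true then true else true) then ((\y.6) true) else (3 + 7)) - (((\z.(\u.3)) false) (\v.1))) else 2)
step 3: [if@0] (if false then ((if (if true then true else true) then ((\y.6) true) else (3 + 7)) - (((\z.(\u.3)) false) (\v.1))) else 2)
step 4: [if@root] 2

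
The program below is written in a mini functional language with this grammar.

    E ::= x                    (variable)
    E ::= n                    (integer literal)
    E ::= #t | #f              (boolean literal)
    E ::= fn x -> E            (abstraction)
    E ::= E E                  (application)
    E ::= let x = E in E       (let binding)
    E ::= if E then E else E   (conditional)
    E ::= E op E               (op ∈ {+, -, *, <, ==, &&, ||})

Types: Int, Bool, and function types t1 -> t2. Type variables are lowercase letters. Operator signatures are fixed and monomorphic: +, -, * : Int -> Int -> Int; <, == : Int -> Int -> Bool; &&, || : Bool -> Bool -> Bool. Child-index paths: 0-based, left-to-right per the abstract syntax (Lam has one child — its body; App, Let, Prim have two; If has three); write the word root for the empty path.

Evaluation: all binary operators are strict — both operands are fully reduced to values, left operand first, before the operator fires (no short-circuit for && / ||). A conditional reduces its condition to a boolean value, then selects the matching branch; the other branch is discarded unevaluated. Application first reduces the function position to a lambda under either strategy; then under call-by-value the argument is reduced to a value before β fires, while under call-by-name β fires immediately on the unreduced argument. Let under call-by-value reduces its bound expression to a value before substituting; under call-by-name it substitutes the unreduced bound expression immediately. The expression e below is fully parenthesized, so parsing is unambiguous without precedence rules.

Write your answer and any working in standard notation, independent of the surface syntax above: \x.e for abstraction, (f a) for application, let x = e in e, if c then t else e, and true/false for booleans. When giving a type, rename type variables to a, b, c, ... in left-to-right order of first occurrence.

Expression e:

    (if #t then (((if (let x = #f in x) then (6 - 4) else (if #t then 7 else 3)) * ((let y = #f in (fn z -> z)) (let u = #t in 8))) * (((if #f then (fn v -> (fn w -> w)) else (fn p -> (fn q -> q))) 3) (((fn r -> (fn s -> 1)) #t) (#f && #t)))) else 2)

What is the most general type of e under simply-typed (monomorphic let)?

Answer: Int

Derivation:
  unify Bool ~ Bool
let x : Bool
x : Bool
  unify Bool ~ Bool
  unify Int ~ Int
  unify Int ~ Int
  unify Bool ~ Bool
  unify Int ~ Int
  unify Int ~ Int
  unify Int ~ Int
let y : Bool
z : a
\z._ : a -> a
let u : Bool
  unify a -> a ~ Int -> b
  unify a ~ Int
  unify Int ~ b
_ _ : Int
  unify Int ~ Int
  unify Int ~ Int
  unify Bool ~ Bool
w : d
\w._ : d -> d
\v._ : c -> d -> d
q : f
\q._ : f -> f
\p._ : e -> f -> f
  unify c -> d -> d ~ e -> f -> f
  unify c ~ e
  unify d -> d ~ f -> f
  unify d ~ f
  unify f ~ f
  unify e -> f -> f ~ Int -> g
  unify e ~ Int
  unify f -> f ~ g
_ _ : f -> f
\s._ : i -> Int
\r._ : h -> i -> Int
  unify h -> i -> Int ~ Bool -> j
  unify h ~ Bool
  unify i -> Int ~ j
_ _ : i -> Int
  unify Bool ~ Bool
  unify Bool ~ Bool
  unify i -> Int ~ Bool -> k
  unify i ~ Bool
  unify Int ~ k
_ _ : Int
  unify f -> f ~ Int -> l
  unify f ~ Int
  unify Int ~ l
_ _ : Int
  unify Int ~ Int
  unify Int ~ Int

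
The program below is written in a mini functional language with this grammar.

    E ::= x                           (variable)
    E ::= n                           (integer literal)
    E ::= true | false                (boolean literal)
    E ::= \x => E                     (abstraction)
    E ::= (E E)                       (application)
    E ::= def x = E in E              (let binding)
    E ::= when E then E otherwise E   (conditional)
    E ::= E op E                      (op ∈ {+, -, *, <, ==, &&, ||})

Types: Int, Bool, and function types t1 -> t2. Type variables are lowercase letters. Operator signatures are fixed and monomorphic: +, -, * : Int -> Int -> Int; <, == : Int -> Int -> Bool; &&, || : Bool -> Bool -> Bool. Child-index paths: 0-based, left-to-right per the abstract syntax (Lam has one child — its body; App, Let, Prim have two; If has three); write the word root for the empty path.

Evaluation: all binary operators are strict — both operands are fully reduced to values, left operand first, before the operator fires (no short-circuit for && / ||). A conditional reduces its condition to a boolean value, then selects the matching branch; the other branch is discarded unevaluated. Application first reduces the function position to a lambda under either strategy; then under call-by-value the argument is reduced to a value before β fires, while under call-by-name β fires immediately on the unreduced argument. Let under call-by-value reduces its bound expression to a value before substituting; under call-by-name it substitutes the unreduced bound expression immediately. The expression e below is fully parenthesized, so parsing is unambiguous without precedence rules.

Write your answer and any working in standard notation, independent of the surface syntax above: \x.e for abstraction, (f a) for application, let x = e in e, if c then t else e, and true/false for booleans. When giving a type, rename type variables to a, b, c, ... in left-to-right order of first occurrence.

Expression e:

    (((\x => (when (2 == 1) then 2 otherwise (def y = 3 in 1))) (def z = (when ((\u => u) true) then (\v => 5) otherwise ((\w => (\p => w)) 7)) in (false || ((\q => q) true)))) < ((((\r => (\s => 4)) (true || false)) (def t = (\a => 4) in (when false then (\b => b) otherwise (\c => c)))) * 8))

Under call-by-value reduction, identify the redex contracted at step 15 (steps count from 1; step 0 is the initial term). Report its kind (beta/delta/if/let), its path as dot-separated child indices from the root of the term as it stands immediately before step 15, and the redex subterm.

Working:
step 0: (((\x.(if (2 == 1) then 2 else (let y = 3 in 1))) (let z = (if ((\u.u) true) then (\v.5) else ((\w.(\p.w)) 7)) in (false || ((\q.q) true)))) < ((((\r.(\s.4)) (true || false)) (let t = (\a.4) in (if false then (\b.b) else (\c.c)))) * 8))
step 1: [beta@0.1.0.0] (((\x.(if (2 == 1) then 2 else (let y = 3 in 1))) (let z = (if true then (\v.5) else ((\w.(\p.w)) 7)) in (false || ((\q.q) true)))) < ((((\r.(\s.4)) (true || false)) (let t = (\a.4) in (if false then (\b.b) else (\c.c)))) * 8))
step 2: [if@0.1.0] (((\x.(if (2 == 1) then 2 else (let y = 3 in 1))) (let z = (\v.5) in (false || ((\q.q) true)))) < ((((\r.(\s.4)) (true || false)) (let t = (\a.4) in (if false then (\b.b) else (\c.c)))) * 8))
step 3: [let@0.1] (((\x.(if (2 == 1) then 2 else (let y = 3 in 1))) (false || ((\q.q) true))) < ((((\r.(\s.4)) (true || false)) (let t = (\a.4) in (if false then (\b.b) else (\c.c)))) * 8))
step 4: [beta@0.1.1] (((\x.(if (2 == 1) then 2 else (let y = 3 in 1))) (false || true)) < ((((\r.(\s.4)) (true || false)) (let t = (\a.4) in (if false then (\b.b) else (\c.c)))) * 8))
step 5: [delta@0.1] (((\x.(if (2 == 1) then 2 else (let y = 3 in 1))) true) < ((((\r.(\s.4)) (true || false)) (let t = (\a.4) in (if false then (\b.b) else (\c.c)))) * 8))
step 6: [beta@0] ((if (2 == 1) then 2 else (let y = 3 in 1)) < ((((\r.(\s.4)) (true || false)) (let t = (\a.4) in (if false then (\b.b) else (\c.c)))) * 8))
step 7: [delta@0.0] ((if false then 2 else (let y = 3 in 1)) < ((((\r.(\s.4)) (true || false)) (let t = (\a.4) in (if false then (\b.b) else (\c.c)))) * 8))
step 8: [if@0] ((let y = 3 in 1) < ((((\r.(\s.4)) (true || false)) (let t = (\a.4) in (if false then (\b.b) else (\c.c)))) * 8))
step 9: [let@0] (1 < ((((\r.(\s.4)) (true || false)) (let t = (\a.4) in (if false then (\b.b) else (\c.c)))) * 8))
step 10: [delta@1.0.0.1] (1 < ((((\r.(\s.4)) true) (let t = (\a.4) in (if false then (\b.b) else (\c.c)))) * 8))
step 11: [beta@1.0.0] (1 < (((\s.4) (let t = (\a.4) in (if false then (\b.b) else (\c.c)))) * 8))
step 12: [let@1.0.1] (1 < (((\s.4) (if false then (\b.b) else (\c.c))) * 8))
step 13: [if@1.0.1] (1 < (((\s.4) (\c.c)) * 8))
step 14: [beta@1.0] (1 < (4 * 8))
step 15: [delta@1] (1 < 32)

Answer: delta at 1 : (4 * 8)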